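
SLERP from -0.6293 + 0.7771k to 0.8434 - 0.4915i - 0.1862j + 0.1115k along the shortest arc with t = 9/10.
-0.8697 + 0.4615i + 0.1748j - 0.0086k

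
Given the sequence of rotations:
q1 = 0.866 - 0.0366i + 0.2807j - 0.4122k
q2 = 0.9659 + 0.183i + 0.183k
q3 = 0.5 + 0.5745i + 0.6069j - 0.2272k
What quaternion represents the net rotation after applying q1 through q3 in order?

q2 · q1 = 0.9186 + 0.0718i + 0.3399j - 0.1883k
q3 · q2 · q1 = 0.169 + 0.5266i + 0.8193j - 0.1512k
0.169 + 0.5266i + 0.8193j - 0.1512k


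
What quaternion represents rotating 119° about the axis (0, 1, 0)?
0.5075 + 0.8616j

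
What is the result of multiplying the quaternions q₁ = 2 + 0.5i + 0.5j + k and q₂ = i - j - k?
1 + 2.5i - 0.5j - 3k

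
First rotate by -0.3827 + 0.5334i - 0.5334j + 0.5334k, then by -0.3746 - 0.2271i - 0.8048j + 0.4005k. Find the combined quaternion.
-0.3784 - 0.3286i + 0.8426j + 0.1973k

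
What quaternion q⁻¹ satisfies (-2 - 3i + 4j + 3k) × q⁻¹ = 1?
-0.0526 + 0.0789i - 0.1053j - 0.0789k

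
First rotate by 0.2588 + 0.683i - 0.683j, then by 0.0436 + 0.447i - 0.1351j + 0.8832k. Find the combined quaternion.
-0.3863 + 0.7487i + 0.5385j + 0.0155k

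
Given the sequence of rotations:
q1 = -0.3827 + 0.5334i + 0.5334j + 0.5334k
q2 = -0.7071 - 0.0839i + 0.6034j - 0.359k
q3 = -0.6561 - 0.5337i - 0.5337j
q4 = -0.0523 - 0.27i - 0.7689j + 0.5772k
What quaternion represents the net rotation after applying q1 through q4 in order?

q2 · q1 = 0.185 + 0.1683i - 0.7548j - 0.6064k
q3 · q2 · q1 = -0.4344 + 0.1145i + 0.0729j + 0.8905k
q4 · q3 · q2 · q1 = -0.4043 - 0.6155i + 0.6367j - 0.229k
-0.4043 - 0.6155i + 0.6367j - 0.229k


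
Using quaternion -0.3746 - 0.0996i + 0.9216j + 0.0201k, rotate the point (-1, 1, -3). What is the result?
(2.614, 1.291, 1.581)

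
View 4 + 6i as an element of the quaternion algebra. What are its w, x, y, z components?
4 + 6i + 0j + 0k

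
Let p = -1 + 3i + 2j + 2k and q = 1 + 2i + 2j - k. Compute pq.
-9 - 5i + 7j + 5k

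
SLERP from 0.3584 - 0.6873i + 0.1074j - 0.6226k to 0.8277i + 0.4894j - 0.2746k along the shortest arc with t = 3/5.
0.1788 - 0.9317i - 0.2945j - 0.1153k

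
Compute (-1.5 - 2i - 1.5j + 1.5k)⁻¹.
-0.1395 + 0.186i + 0.1395j - 0.1395k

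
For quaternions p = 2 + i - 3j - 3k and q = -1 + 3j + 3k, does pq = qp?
No: pq = 16 - i + 6j + 12k ≠ 16 - i + 12j + 6k = qp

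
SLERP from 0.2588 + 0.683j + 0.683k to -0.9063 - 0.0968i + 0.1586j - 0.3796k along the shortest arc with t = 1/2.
0.6999 + 0.0582i + 0.315j + 0.6383k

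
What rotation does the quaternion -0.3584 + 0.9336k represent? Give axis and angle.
axis = (0, 0, 1), θ = 222°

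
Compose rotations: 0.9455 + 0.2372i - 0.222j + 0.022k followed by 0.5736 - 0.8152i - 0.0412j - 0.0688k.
0.7281 - 0.6509i - 0.1647j + 0.1383k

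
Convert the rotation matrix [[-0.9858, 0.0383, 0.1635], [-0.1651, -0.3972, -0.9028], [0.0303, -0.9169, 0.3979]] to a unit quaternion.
-0.061 + 0.0581i - 0.5456j + 0.8338k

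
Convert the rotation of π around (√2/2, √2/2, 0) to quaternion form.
0.7071i + 0.7071j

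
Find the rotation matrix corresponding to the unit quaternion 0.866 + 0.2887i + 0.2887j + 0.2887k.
[[0.6666, -0.3333, 0.6667], [0.6667, 0.6666, -0.3333], [-0.3333, 0.6667, 0.6666]]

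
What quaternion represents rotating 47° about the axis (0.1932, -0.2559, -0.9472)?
0.9171 + 0.077i - 0.102j - 0.3777k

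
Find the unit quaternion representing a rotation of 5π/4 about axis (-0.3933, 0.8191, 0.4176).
-0.3827 - 0.3634i + 0.7567j + 0.3858k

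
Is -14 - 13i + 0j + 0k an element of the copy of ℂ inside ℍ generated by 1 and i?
Yes. The quaternion -14 - 13i has j- and k-coefficients y = z = 0, so it lies in the complex subalgebra spanned by 1 and i.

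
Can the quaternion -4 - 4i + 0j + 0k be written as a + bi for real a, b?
Yes. The quaternion -4 - 4i has j- and k-coefficients y = z = 0, so it lies in the complex subalgebra spanned by 1 and i.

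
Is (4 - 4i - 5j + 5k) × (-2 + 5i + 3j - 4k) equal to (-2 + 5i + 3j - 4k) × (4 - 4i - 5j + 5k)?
No: pq = 47 + 33i + 31j - 13k ≠ 47 + 23i + 13j - 39k = qp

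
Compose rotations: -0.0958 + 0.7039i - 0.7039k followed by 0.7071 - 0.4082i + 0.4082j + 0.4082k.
0.5069 + 0.2495i - 0.0391j - 0.8242k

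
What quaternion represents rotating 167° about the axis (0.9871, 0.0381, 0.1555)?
0.1132 + 0.9808i + 0.0379j + 0.1545k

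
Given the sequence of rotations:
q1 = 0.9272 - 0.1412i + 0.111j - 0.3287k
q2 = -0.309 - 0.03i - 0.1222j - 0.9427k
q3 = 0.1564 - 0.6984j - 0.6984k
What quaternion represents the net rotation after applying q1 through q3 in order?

q2 · q1 = -0.587 + 0.1606i - 0.0244j - 0.7931k
q3 · q2 · q1 = -0.6627 + 0.562i + 0.294j + 0.3981k
-0.6627 + 0.562i + 0.294j + 0.3981k


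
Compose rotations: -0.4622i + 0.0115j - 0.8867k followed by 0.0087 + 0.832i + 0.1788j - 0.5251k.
-0.0831 - 0.1565i + 0.9805j + 0.0845k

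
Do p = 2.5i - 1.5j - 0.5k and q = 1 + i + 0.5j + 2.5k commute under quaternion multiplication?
No: pq = -0.5 - i - 8.25j + 2.25k ≠ -0.5 + 6i + 5.25j - 3.25k = qp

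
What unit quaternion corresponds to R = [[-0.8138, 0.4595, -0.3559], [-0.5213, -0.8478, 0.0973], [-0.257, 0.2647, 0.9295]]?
-0.2588 - 0.1617i + 0.0955j + 0.9475k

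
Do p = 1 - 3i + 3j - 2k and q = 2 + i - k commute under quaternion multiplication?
No: pq = 3 - 8i + j - 8k ≠ 3 - 2i + 11j - 2k = qp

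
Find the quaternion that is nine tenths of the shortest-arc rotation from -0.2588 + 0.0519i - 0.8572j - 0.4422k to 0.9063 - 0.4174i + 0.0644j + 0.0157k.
-0.8954 + 0.4035i - 0.1737j - 0.0729k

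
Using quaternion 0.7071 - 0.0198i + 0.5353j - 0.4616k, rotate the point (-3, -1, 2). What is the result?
(0.917, 0.517, 3.591)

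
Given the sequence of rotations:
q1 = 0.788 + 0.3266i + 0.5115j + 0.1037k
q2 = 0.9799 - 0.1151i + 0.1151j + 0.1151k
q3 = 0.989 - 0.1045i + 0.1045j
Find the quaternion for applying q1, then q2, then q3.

q2 · q1 = 0.7389 + 0.1824i + 0.6414j + 0.0958k
q3 · q2 · q1 = 0.6828 + 0.1132i + 0.7216j + 0.0087k
0.6828 + 0.1132i + 0.7216j + 0.0087k


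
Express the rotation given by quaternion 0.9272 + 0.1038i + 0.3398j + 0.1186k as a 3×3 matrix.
[[0.7409, -0.1494, 0.6547], [0.2905, 0.9503, -0.1119], [-0.6055, 0.2731, 0.7475]]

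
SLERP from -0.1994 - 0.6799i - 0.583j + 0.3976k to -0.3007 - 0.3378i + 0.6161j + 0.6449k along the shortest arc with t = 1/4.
-0.2785 - 0.7124i - 0.2984j + 0.5709k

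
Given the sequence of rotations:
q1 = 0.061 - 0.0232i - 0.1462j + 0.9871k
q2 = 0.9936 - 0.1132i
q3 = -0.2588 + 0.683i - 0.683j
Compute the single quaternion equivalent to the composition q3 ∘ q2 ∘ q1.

q2 · q1 = 0.058 - 0.03i - 0.0335j + 0.9973k
q3 · q2 · q1 = -0.0174 - 0.6338i - 0.7121j - 0.3015k
-0.0174 - 0.6338i - 0.7121j - 0.3015k


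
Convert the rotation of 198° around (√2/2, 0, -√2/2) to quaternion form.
-0.1564 + 0.6984i - 0.6984k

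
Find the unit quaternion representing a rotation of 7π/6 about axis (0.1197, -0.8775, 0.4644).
-0.2588 + 0.1156i - 0.8476j + 0.4486k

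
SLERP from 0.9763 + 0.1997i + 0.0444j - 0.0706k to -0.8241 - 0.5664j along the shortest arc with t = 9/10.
0.8537 + 0.0212i + 0.5203j - 0.0075k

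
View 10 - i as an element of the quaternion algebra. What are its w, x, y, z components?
10 - i + 0j + 0k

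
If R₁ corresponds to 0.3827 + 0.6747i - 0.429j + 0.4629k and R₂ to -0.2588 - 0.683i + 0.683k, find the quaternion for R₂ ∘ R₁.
0.0456 - 0.143i + 0.888j + 0.4346k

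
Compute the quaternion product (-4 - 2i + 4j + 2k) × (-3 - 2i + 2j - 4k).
8 - 6i - 32j + 14k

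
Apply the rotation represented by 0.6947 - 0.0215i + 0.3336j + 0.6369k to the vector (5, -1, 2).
(1.602, 5.075, -1.297)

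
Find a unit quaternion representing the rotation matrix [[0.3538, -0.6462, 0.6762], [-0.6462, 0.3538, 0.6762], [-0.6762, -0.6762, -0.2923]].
0.5948 - 0.5684i + 0.5684j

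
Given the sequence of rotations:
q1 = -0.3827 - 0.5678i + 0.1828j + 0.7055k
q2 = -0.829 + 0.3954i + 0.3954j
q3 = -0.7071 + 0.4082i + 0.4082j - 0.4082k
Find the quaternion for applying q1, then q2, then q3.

q2 · q1 = 0.4695 + 0.5983i - 0.5818j - 0.2881k
q3 · q2 · q1 = -0.4563 - 0.5865i + 0.4764j - 0.4697k
-0.4563 - 0.5865i + 0.4764j - 0.4697k


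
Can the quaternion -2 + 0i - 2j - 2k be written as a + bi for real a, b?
No. The quaternion -2 - 2j - 2k has j-coefficient y = -2 and k-coefficient z = -2, not both zero, so it does not lie in the complex subalgebra spanned by 1 and i.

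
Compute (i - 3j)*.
-i + 3j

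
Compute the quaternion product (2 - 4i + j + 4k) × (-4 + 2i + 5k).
-20 + 25i + 24j - 8k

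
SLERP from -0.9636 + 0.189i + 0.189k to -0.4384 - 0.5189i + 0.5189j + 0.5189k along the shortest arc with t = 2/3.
-0.7245 - 0.3159i + 0.3929j + 0.4699k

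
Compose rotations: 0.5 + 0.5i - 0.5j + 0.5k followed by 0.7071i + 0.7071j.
0.7071i - 0.7071k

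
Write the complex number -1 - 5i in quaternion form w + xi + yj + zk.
-1 - 5i + 0j + 0k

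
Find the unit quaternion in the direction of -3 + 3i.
-0.7071 + 0.7071i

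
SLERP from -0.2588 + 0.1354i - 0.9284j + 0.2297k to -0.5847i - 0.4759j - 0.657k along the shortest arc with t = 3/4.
-0.0881 - 0.4631i - 0.7307j - 0.4939k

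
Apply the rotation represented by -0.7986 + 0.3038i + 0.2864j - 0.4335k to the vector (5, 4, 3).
(-1.935, 6.801, -0.01)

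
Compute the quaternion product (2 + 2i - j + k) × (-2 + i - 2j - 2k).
-6 + 2i + 3j - 9k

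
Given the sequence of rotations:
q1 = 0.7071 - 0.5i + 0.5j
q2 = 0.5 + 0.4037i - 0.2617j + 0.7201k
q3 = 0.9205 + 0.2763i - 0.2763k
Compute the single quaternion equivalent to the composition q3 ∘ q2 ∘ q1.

q2 · q1 = 0.6863 - 0.3246i - 0.2951j + 0.5802k
q3 · q2 · q1 = 0.8817 - 0.1907i - 0.3423j + 0.2629k
0.8817 - 0.1907i - 0.3423j + 0.2629k


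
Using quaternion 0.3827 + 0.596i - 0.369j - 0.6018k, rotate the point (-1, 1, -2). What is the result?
(2.017, 0.49, 1.301)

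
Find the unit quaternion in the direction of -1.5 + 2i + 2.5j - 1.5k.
-0.3906 + 0.5208i + 0.6509j - 0.3906k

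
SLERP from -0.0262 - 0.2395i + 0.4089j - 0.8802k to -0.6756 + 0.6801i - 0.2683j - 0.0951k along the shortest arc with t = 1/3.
0.2869 - 0.5055i + 0.4557j - 0.6741k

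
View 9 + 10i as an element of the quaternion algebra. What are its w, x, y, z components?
9 + 10i + 0j + 0k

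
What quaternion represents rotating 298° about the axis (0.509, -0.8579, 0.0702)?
-0.8572 + 0.2622i - 0.4419j + 0.0362k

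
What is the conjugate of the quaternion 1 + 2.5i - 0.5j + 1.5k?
1 - 2.5i + 0.5j - 1.5k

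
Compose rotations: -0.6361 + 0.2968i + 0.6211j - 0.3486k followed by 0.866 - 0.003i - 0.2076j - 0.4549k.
-0.5796 + 0.6138i + 0.5339j + 0.0472k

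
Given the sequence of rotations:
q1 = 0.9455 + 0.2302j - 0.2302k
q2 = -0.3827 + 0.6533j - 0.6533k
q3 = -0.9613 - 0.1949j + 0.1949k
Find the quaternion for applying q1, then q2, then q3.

q2 · q1 = -0.6626 + 0.5296j - 0.5296k
q3 · q2 · q1 = 0.8434 - 0.38j + 0.38k
0.8434 - 0.38j + 0.38k


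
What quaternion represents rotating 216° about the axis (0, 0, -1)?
-0.309 - 0.9511k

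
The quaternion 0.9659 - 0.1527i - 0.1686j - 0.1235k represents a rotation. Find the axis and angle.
axis = (-0.59, -0.6514, -0.4771), θ = π/6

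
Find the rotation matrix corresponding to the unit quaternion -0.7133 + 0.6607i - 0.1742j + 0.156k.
[[0.8906, -0.0076, 0.4547], [-0.4527, 0.0783, 0.8882], [-0.0424, -0.9969, 0.0663]]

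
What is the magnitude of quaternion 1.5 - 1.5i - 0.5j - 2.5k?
√11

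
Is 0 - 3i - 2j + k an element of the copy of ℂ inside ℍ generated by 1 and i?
No. The quaternion -3i - 2j + k has j-coefficient y = -2 and k-coefficient z = 1, not both zero, so it does not lie in the complex subalgebra spanned by 1 and i.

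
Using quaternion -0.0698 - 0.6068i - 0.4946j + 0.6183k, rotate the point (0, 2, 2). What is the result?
(0.01, -2.395, -1.505)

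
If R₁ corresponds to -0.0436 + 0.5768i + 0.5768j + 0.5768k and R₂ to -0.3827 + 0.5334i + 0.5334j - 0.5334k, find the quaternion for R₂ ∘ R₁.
-0.291 + 0.3713i - 0.8593j - 0.1975k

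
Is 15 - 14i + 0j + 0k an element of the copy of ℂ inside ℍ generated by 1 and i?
Yes. The quaternion 15 - 14i has j- and k-coefficients y = z = 0, so it lies in the complex subalgebra spanned by 1 and i.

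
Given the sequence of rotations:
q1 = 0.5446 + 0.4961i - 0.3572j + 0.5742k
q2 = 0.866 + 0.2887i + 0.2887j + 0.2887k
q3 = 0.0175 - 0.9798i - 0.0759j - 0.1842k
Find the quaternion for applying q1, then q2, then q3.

q2 · q1 = 0.2658 + 0.8557i - 0.1747j + 0.4081k
q3 · q2 · q1 = 0.905 - 0.3086i + 0.219j + 0.1943k
0.905 - 0.3086i + 0.219j + 0.1943k


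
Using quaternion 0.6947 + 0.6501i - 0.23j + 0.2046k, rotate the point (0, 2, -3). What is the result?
(-1.006, 3.134, 1.471)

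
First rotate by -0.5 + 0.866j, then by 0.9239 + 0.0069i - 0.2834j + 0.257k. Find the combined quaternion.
-0.2165 - 0.226i + 0.9418j - 0.1225k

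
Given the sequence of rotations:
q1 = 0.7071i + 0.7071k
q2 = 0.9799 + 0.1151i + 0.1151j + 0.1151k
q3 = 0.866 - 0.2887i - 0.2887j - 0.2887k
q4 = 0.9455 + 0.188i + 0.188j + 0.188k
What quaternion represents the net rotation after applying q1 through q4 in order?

q2 · q1 = -0.1628 + 0.7743i + 0.6115k
q3 · q2 · q1 = 0.2591 + 0.541i + 0.8001k
q4 · q3 · q2 · q1 = -0.0071 + 0.7106i + 0.7035k
-0.0071 + 0.7106i + 0.7035k


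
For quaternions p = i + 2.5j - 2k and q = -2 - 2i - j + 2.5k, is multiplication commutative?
No: pq = 9.5 + 2.25i - 3.5j + 8k ≠ 9.5 - 6.25i - 6.5j = qp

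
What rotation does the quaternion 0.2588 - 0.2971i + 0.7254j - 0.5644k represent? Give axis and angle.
axis = (-0.3076, 0.751, -0.5843), θ = 5π/6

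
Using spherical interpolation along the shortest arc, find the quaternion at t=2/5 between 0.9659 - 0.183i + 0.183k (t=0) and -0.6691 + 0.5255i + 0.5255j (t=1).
0.9038 - 0.3435i - 0.227j + 0.1165k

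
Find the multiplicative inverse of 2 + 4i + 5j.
0.0444 - 0.0889i - 0.1111j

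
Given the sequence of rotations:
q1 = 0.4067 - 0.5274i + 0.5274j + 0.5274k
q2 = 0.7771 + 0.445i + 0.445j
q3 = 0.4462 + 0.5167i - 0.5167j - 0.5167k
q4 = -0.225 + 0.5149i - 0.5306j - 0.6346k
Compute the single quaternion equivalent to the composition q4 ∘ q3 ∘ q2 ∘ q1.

q2 · q1 = 0.316 + 0.0058i + 0.3561j + 0.8792k
q3 · q2 · q1 = 0.7763 - 0.1044i - 0.4617j + 0.416k
q4 · q3 · q2 · q1 = -0.1019 - 0.0905i - 0.456j - 0.8794k
-0.1019 - 0.0905i - 0.456j - 0.8794k


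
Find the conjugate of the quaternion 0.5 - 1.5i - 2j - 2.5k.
0.5 + 1.5i + 2j + 2.5k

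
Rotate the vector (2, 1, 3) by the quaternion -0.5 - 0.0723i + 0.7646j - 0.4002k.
(-3.61, -0.804, 0.566)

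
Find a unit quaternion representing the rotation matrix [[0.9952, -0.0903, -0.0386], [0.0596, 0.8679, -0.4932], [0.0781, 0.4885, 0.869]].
0.9659 + 0.2541i - 0.0302j + 0.0388k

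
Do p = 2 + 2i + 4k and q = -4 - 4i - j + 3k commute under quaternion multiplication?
No: pq = -12 - 12i - 24j - 12k ≠ -12 - 20i + 20j - 8k = qp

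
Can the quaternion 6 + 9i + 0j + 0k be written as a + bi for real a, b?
Yes. The quaternion 6 + 9i has j- and k-coefficients y = z = 0, so it lies in the complex subalgebra spanned by 1 and i.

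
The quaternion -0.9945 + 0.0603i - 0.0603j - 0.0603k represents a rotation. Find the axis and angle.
axis = (√3/3, -√3/3, -√3/3), θ = 348°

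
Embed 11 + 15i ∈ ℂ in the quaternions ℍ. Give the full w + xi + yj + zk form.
11 + 15i + 0j + 0k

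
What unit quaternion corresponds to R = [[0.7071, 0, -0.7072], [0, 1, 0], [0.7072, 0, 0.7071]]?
0.9239 - 0.3827j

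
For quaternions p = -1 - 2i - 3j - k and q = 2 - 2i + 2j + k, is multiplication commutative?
No: pq = 1 - 3i - 4j - 13k ≠ 1 - i - 12j + 7k = qp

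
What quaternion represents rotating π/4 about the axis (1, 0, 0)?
0.9239 + 0.3827i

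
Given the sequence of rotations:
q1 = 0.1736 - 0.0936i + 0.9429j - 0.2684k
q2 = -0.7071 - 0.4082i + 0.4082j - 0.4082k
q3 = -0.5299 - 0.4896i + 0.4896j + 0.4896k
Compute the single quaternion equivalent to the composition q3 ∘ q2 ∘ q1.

q2 · q1 = -0.6554 + 0.2707i - 0.6672j - 0.2278k
q3 · q2 · q1 = 0.918 + 0.3926i + 0.0537j - 0.006k
0.918 + 0.3926i + 0.0537j - 0.006k


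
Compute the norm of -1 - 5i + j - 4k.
√43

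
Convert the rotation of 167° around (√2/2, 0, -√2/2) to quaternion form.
0.1132 + 0.7026i - 0.7026k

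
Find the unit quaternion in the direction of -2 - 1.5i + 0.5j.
-0.7845 - 0.5883i + 0.1961j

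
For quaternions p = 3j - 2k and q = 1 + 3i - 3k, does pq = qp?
No: pq = -6 - 9i - 3j - 11k ≠ -6 + 9i + 9j + 7k = qp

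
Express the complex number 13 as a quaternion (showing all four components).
13 + 0i + 0j + 0k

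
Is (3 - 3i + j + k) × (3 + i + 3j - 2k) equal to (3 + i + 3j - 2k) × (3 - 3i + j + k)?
No: pq = 11 - 11i + 7j - 13k ≠ 11 - i + 17j + 7k = qp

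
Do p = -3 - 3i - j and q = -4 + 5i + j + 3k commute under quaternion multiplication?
No: pq = 28 - 6i + 10j - 7k ≠ 28 - 8j - 11k = qp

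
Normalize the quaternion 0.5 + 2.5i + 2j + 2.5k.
0.1222 + 0.6108i + 0.4887j + 0.6108k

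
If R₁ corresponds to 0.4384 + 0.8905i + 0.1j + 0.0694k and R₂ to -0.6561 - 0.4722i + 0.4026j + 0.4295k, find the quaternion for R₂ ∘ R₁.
0.0628 - 0.8063i + 0.5261j - 0.263k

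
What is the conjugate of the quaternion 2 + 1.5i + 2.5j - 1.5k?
2 - 1.5i - 2.5j + 1.5k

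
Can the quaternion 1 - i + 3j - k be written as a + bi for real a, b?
No. The quaternion 1 - i + 3j - k has j-coefficient y = 3 and k-coefficient z = -1, not both zero, so it does not lie in the complex subalgebra spanned by 1 and i.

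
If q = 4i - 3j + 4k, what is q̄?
-4i + 3j - 4k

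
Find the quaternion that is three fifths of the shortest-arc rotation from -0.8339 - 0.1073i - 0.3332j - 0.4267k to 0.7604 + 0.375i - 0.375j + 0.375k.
-0.8521 - 0.2875i + 0.0951j - 0.427k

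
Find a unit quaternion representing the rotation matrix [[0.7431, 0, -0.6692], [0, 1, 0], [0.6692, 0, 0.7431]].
0.9336 - 0.3584j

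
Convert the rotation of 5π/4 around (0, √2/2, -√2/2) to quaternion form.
-0.3827 + 0.6533j - 0.6533k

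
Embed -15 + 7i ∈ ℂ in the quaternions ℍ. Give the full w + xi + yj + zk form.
-15 + 7i + 0j + 0k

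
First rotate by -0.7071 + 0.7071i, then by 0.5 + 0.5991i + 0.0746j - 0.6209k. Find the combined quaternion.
-0.7772 - 0.0701i - 0.4918j + 0.3863k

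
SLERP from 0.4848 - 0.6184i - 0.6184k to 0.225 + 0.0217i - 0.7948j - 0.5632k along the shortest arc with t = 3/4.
0.3341 - 0.1713i - 0.6564j - 0.6543k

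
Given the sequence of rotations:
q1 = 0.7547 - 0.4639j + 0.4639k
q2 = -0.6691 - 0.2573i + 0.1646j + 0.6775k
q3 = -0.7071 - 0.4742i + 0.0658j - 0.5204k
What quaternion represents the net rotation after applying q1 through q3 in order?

q2 · q1 = -0.7429 + 0.1965i + 0.554j + 0.3203k
q3 · q2 · q1 = 0.7487 + 0.5227i - 0.391j - 0.1155k
0.7487 + 0.5227i - 0.391j - 0.1155k


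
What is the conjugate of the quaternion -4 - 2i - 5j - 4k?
-4 + 2i + 5j + 4k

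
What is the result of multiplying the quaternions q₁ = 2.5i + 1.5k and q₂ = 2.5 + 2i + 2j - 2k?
-2 + 3.25i + 8j + 8.75k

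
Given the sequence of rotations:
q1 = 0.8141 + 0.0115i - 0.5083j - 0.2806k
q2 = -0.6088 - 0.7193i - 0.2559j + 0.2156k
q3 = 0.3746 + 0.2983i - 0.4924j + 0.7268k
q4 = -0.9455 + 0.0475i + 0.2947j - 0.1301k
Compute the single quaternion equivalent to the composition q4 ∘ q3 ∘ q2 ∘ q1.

q2 · q1 = -0.5569 - 0.4112i - 0.0982j + 0.7149k
q3 · q2 · q1 = -0.6539 - 0.6008i - 0.2747j - 0.3687k
q4 · q3 · q2 · q1 = 0.6798 + 0.3926i + 0.1627j + 0.5977k
0.6798 + 0.3926i + 0.1627j + 0.5977k


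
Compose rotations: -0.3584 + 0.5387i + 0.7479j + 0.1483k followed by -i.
0.5387 + 0.3584i + 0.1483j - 0.7479k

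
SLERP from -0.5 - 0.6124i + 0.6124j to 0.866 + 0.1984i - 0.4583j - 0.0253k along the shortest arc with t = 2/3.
-0.7714 - 0.3513i + 0.5302j + 0.0174k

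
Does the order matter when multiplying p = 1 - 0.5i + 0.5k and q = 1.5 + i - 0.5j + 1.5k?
Yes: pq = 1.25 + 0.5i + 0.75j + 2.5k ≠ 1.25 - 1.75j + 2k = qp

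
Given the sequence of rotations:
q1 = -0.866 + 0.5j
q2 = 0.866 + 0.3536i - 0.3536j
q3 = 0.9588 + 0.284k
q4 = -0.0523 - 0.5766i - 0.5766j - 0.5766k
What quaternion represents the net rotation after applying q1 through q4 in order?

q2 · q1 = -0.5732 - 0.3062i + 0.7392j + 0.1768k
q3 · q2 · q1 = -0.5998 - 0.5035i + 0.6218j + 0.0067k
q4 · q3 · q2 · q1 = 0.1034 + 0.7268i + 0.6075j - 0.3034k
0.1034 + 0.7268i + 0.6075j - 0.3034k


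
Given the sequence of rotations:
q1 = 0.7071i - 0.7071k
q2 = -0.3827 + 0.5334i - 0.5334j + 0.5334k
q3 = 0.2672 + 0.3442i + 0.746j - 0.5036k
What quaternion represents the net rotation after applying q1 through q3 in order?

q2 · q1 = 0.1066i + 0.7543j + 0.6478k
q3 · q2 · q1 = -0.2732 + 0.8916i - 0.0751j + 0.3532k
-0.2732 + 0.8916i - 0.0751j + 0.3532k


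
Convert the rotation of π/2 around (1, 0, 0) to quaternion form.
0.7071 + 0.7071i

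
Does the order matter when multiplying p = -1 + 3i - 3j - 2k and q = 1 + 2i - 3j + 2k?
Yes: pq = -12 - 11i - 10j - 7k ≠ -12 + 13i + 10j - k = qp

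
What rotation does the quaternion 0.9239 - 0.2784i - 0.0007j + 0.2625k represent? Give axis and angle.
axis = (-0.7276, -0.0018, 0.686), θ = π/4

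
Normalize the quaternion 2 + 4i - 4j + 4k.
0.2774 + 0.5547i - 0.5547j + 0.5547k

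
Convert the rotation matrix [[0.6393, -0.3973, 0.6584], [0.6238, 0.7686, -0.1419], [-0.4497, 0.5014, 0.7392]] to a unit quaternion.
0.887 + 0.1813i + 0.3123j + 0.2878k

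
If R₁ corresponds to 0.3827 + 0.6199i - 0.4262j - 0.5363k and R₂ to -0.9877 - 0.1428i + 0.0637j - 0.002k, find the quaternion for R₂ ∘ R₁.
-0.2634 - 0.7019i + 0.3675j + 0.5503k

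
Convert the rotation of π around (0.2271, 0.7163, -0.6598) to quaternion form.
0.2271i + 0.7163j - 0.6598k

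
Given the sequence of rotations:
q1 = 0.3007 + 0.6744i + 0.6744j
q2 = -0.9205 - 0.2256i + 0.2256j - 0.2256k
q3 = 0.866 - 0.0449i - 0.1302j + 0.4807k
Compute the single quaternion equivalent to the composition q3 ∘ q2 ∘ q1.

q2 · q1 = -0.2768 - 0.5365i - 0.7051j - 0.3721k
q3 · q2 · q1 = -0.1767 - 0.0648i - 0.8492j - 0.4935k
-0.1767 - 0.0648i - 0.8492j - 0.4935k


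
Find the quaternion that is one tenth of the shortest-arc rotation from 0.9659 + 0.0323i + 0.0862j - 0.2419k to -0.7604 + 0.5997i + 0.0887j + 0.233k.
0.966 - 0.0356i + 0.0692j - 0.2465k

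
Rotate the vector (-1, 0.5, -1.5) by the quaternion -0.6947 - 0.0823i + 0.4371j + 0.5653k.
(1.429, 0.461, -1.117)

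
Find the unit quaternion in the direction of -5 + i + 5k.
-0.7001 + 0.14i + 0.7001k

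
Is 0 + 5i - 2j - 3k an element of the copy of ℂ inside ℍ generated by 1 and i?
No. The quaternion 5i - 2j - 3k has j-coefficient y = -2 and k-coefficient z = -3, not both zero, so it does not lie in the complex subalgebra spanned by 1 and i.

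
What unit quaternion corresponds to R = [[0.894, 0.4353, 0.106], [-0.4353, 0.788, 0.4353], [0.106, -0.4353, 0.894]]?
0.9455 - 0.2302i - 0.2302k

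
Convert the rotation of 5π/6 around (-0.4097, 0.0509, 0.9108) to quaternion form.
0.2588 - 0.3957i + 0.0492j + 0.8798k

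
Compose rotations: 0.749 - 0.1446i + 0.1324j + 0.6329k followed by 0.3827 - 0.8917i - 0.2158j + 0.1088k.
0.1174 - 0.8742i + 0.4377j + 0.1744k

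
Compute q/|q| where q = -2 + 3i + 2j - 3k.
-0.3922 + 0.5883i + 0.3922j - 0.5883k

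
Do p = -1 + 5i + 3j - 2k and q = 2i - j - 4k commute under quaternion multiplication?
No: pq = -15 - 16i + 17j - 7k ≠ -15 + 12i - 15j + 15k = qp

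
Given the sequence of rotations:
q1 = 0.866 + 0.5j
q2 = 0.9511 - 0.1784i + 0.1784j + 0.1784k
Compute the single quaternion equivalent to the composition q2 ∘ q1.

q2 · q1 = 0.7345 - 0.2437i + 0.63j + 0.0653k
0.7345 - 0.2437i + 0.63j + 0.0653k


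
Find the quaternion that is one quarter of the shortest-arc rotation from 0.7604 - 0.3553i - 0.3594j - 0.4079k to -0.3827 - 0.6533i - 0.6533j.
0.5355 - 0.5389i - 0.5425j - 0.3585k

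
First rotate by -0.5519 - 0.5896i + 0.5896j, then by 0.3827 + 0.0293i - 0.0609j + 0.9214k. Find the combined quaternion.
-0.158 - 0.7851i - 0.284j - 0.5272k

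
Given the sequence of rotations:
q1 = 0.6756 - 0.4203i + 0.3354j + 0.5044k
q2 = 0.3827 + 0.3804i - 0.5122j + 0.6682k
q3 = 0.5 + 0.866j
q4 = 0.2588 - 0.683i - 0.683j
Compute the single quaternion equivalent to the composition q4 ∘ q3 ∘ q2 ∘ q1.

q2 · q1 = 0.2532 - 0.3863i - 0.6904j + 0.5568k
q3 · q2 · q1 = 0.7245 + 0.289i - 0.1259j + 0.6129k
q4 · q3 · q2 · q1 = 0.2989 - 0.8387i - 0.1088j + 0.442k
0.2989 - 0.8387i - 0.1088j + 0.442k


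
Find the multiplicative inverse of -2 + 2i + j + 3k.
-0.1111 - 0.1111i - 0.0556j - 0.1667k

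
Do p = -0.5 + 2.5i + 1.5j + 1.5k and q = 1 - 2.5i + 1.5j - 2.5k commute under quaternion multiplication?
No: pq = 7.25 - 2.25i + 3.25j + 10.25k ≠ 7.25 + 9.75i - 1.75j - 4.75k = qp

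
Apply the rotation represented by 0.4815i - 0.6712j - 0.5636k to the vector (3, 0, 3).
(-3.237, 0.331, -2.722)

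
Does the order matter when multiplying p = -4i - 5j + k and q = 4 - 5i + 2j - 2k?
Yes: pq = -8 - 8i - 33j - 29k ≠ -8 - 24i - 7j + 37k = qp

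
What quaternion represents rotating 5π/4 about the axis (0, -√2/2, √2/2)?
-0.3827 - 0.6533j + 0.6533k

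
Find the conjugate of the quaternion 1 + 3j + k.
1 - 3j - k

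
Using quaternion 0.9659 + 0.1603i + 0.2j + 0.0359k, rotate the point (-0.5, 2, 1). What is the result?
(-0.071, 1.53, 1.704)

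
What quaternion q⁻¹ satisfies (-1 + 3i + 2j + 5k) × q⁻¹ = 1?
-0.0256 - 0.0769i - 0.0513j - 0.1282k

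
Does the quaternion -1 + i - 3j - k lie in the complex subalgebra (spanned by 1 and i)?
No. The quaternion -1 + i - 3j - k has j-coefficient y = -3 and k-coefficient z = -1, not both zero, so it does not lie in the complex subalgebra spanned by 1 and i.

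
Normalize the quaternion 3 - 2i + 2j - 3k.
0.5883 - 0.3922i + 0.3922j - 0.5883k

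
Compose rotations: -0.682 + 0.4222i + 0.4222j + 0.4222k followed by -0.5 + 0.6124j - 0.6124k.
0.341 + 0.306i - 0.8873j - 0.052k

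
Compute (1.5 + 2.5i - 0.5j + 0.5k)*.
1.5 - 2.5i + 0.5j - 0.5k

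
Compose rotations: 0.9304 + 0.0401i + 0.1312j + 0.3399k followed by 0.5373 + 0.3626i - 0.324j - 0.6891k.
0.7621 + 0.3392i - 0.3818j - 0.3979k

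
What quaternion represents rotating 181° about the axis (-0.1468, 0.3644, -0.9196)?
-0.0087 - 0.1468i + 0.3644j - 0.9196k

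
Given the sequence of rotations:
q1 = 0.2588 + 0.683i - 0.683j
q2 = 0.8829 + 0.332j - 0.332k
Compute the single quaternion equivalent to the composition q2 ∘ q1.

q2 · q1 = 0.4553 + 0.3763i - 0.7439j - 0.3127k
0.4553 + 0.3763i - 0.7439j - 0.3127k


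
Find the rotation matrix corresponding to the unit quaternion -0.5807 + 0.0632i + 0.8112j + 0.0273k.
[[-0.3176, 0.1342, -0.9387], [0.0708, 0.9905, 0.1177], [0.9456, -0.0291, -0.3241]]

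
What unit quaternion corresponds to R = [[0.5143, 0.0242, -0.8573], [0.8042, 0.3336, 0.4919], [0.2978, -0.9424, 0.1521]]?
0.7071 - 0.5071i - 0.4084j + 0.2758k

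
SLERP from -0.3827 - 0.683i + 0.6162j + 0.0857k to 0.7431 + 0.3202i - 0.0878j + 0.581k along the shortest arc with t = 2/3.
-0.7012 - 0.5062i + 0.3077j - 0.3967k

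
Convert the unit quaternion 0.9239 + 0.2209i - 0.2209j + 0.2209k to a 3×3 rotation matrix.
[[0.8048, -0.5058, -0.3106], [0.3106, 0.8048, -0.5058], [0.5058, 0.3106, 0.8048]]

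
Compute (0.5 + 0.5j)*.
0.5 - 0.5j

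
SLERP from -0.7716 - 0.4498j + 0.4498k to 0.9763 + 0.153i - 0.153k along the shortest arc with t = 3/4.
-0.9569 - 0.1179i - 0.1192j + 0.2371k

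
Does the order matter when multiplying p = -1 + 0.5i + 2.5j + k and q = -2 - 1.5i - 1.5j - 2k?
Yes: pq = 8.5 - 3i - 4j + 3k ≠ 8.5 + 4i - 3j - 3k = qp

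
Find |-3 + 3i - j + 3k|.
√28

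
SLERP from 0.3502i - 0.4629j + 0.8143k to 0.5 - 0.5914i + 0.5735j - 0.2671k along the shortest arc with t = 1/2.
-0.272 + 0.5122i - 0.5637j + 0.5882k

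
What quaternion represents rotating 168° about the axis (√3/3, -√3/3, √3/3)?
0.1045 + 0.5742i - 0.5742j + 0.5742k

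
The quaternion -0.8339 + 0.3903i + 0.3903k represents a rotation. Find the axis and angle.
axis = (√2/2, 0, √2/2), θ = 293°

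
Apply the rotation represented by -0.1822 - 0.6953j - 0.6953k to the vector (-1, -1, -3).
(0.427, -3.187, -0.813)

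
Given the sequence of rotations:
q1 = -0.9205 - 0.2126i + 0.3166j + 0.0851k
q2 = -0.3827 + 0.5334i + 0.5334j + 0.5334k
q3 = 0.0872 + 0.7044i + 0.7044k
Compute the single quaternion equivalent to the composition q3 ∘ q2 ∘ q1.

q2 · q1 = 0.2514 - 0.5331i - 0.771j - 0.2413k
q3 · q2 · q1 = 0.5674 + 0.6737i - 0.2728j - 0.387k
0.5674 + 0.6737i - 0.2728j - 0.387k


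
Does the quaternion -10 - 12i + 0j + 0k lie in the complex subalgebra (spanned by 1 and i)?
Yes. The quaternion -10 - 12i has j- and k-coefficients y = z = 0, so it lies in the complex subalgebra spanned by 1 and i.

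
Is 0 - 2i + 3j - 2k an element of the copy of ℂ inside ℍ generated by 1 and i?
No. The quaternion -2i + 3j - 2k has j-coefficient y = 3 and k-coefficient z = -2, not both zero, so it does not lie in the complex subalgebra spanned by 1 and i.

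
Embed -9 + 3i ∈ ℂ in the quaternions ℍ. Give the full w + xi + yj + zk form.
-9 + 3i + 0j + 0k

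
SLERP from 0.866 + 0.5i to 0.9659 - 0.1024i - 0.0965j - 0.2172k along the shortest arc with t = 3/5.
0.9775 + 0.1486i - 0.0608j - 0.1368k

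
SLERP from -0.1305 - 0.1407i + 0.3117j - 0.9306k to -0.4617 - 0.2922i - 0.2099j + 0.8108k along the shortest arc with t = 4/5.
0.3544 + 0.2115i + 0.2429j - 0.8779k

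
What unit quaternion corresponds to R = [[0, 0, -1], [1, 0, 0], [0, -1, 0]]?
0.5 - 0.5i - 0.5j + 0.5k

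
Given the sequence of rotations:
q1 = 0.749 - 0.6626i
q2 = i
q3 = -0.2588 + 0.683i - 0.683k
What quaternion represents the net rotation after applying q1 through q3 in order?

q2 · q1 = 0.6626 + 0.749i
q3 · q2 · q1 = -0.683 + 0.2587i - 0.5116j - 0.4526k
-0.683 + 0.2587i - 0.5116j - 0.4526k


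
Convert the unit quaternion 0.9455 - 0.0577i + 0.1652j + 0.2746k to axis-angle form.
axis = (-0.1772, 0.5073, 0.8433), θ = 38°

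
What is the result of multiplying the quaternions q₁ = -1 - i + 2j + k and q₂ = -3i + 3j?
-9 - 6j + 3k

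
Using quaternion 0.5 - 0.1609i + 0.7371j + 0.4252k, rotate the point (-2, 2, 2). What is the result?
(0.772, 2.373, 2.403)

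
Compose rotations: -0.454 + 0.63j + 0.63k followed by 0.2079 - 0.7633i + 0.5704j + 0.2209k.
-0.5929 + 0.5667i + 0.3529j - 0.4502k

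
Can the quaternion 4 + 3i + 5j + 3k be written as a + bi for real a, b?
No. The quaternion 4 + 3i + 5j + 3k has j-coefficient y = 5 and k-coefficient z = 3, not both zero, so it does not lie in the complex subalgebra spanned by 1 and i.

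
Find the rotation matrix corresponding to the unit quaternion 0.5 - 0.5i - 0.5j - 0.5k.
[[0, 1, 0], [0, 0, 1], [1, 0, 0]]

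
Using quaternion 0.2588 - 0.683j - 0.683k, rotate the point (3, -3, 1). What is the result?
(-4.012, -0.329, -1.671)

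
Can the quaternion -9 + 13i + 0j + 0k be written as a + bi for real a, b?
Yes. The quaternion -9 + 13i has j- and k-coefficients y = z = 0, so it lies in the complex subalgebra spanned by 1 and i.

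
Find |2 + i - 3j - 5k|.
√39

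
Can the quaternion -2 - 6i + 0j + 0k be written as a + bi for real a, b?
Yes. The quaternion -2 - 6i has j- and k-coefficients y = z = 0, so it lies in the complex subalgebra spanned by 1 and i.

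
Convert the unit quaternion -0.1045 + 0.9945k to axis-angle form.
axis = (0, 0, 1), θ = 192°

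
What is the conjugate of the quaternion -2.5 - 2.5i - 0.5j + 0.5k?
-2.5 + 2.5i + 0.5j - 0.5k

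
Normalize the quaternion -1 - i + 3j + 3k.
-0.2236 - 0.2236i + 0.6708j + 0.6708k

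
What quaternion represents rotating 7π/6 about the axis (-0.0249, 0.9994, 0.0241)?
-0.2588 - 0.0241i + 0.9653j + 0.0233k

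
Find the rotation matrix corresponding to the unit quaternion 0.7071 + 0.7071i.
[[1, 0, 0], [0, 0, -1], [0, 1, 0]]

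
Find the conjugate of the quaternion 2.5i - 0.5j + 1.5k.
-2.5i + 0.5j - 1.5k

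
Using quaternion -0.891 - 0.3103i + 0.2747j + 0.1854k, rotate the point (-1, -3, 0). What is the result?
(-1.26, -1.715, -2.339)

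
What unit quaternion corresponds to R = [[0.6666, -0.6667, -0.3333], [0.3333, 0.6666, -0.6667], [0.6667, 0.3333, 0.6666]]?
0.866 + 0.2887i - 0.2887j + 0.2887k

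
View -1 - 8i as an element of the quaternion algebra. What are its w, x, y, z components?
-1 - 8i + 0j + 0k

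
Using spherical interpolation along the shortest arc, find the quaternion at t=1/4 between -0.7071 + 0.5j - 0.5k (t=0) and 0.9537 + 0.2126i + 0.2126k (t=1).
-0.805 - 0.0571i + 0.388j - 0.4451k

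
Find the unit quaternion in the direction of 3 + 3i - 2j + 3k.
0.5388 + 0.5388i - 0.3592j + 0.5388k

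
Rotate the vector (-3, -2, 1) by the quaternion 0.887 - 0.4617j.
(-2.54, -2, -1.884)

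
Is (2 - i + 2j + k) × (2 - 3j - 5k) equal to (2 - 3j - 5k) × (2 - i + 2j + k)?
No: pq = 15 - 9i - 7j - 5k ≠ 15 + 5i + 3j - 11k = qp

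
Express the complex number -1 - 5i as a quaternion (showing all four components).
-1 - 5i + 0j + 0k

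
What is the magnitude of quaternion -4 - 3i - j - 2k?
√30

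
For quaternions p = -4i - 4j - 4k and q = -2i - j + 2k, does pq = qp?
No: pq = -4 - 12i + 16j - 4k ≠ -4 + 12i - 16j + 4k = qp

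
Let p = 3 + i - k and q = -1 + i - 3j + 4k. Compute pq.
-i - 14j + 10k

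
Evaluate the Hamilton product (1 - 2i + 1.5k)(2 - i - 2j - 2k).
3 - 2i - 7.5j + 5k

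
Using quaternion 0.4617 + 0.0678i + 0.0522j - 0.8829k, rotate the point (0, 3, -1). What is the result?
(2.539, -1.55, -1.074)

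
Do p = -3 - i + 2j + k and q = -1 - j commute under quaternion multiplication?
No: pq = 5 + 2i + j ≠ 5 + j - 2k = qp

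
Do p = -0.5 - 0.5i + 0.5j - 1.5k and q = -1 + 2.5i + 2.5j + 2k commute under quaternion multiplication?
No: pq = 3.5 + 4i - 4.5j - 2k ≠ 3.5 - 5.5i + j + 3k = qp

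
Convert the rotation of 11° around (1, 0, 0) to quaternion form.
0.9954 + 0.0958i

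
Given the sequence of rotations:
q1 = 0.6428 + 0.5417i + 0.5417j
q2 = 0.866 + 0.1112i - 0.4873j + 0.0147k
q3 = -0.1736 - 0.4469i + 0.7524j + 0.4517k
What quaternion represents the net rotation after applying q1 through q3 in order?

q2 · q1 = 0.7604 + 0.5326i + 0.1638j + 0.3337k
q3 · q2 · q1 = -0.168 - 0.2552i + 0.9334j - 0.1884k
-0.168 - 0.2552i + 0.9334j - 0.1884k


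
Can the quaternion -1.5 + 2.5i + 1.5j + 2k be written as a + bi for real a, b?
No. The quaternion -1.5 + 2.5i + 1.5j + 2k has j-coefficient y = 1.5 and k-coefficient z = 2, not both zero, so it does not lie in the complex subalgebra spanned by 1 and i.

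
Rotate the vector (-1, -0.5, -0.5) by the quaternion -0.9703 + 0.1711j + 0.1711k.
(-0.883, -0.168, -0.832)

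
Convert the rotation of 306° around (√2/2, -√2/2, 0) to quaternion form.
-0.891 + 0.321i - 0.321j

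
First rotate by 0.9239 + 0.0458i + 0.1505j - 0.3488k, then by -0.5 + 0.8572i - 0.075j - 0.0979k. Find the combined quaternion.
-0.5241 + 0.81i + 0.15j + 0.2164k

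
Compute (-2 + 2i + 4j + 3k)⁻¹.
-0.0606 - 0.0606i - 0.1212j - 0.0909k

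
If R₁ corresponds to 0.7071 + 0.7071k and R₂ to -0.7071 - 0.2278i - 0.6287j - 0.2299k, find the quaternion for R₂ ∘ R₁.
-0.3374 - 0.6056i - 0.2835j - 0.6626k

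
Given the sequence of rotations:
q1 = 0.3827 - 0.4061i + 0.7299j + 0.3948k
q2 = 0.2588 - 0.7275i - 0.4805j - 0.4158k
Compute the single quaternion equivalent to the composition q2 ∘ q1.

q2 · q1 = 0.3185 - 0.2697i + 0.4611j - 0.7831k
0.3185 - 0.2697i + 0.4611j - 0.7831k


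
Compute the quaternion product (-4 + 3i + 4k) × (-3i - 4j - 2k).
17 + 28i + 10j - 4k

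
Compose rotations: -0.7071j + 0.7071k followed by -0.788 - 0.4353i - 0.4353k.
0.3078 - 0.3078i + 0.865j - 0.2494k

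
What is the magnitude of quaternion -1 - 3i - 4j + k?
√27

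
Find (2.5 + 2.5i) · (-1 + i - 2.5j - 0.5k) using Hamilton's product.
-5 - 5j - 7.5k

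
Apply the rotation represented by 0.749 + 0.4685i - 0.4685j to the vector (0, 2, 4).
(-3.685, -1.685, 1.892)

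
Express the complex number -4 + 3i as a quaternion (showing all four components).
-4 + 3i + 0j + 0k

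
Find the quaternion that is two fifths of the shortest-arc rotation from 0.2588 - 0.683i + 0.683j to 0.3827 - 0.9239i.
0.3312 - 0.8368i + 0.436j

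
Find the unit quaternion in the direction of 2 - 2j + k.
0.6667 - 0.6667j + 0.3333k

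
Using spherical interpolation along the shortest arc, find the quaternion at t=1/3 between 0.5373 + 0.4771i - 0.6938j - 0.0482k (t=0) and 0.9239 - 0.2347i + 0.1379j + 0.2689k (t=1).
0.825 + 0.2746i - 0.4876j + 0.0787k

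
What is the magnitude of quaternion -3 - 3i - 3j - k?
√28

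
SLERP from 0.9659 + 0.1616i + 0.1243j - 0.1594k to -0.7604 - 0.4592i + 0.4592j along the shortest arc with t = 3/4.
0.8552 + 0.4019i - 0.3243j - 0.0433k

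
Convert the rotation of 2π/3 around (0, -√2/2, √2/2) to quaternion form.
0.5 - 0.6124j + 0.6124k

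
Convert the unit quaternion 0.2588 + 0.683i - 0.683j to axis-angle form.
axis = (√2/2, -√2/2, 0), θ = 5π/6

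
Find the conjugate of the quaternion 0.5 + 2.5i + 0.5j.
0.5 - 2.5i - 0.5j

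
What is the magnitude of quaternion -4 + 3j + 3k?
√34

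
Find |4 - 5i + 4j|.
√57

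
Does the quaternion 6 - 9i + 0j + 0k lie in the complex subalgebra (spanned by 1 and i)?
Yes. The quaternion 6 - 9i has j- and k-coefficients y = z = 0, so it lies in the complex subalgebra spanned by 1 and i.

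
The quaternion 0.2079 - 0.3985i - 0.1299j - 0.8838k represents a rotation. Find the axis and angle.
axis = (-0.4074, -0.1328, -0.9035), θ = 156°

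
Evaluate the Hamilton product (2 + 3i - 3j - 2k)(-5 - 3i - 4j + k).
-11 - 32i + 10j - 9k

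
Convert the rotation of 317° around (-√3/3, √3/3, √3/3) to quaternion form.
-0.9304 - 0.2116i + 0.2116j + 0.2116k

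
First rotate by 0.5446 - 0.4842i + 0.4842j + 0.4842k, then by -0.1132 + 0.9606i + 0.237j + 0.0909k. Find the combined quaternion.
0.2447 + 0.6487i - 0.4349j + 0.5746k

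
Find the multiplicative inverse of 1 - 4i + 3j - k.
0.037 + 0.1481i - 0.1111j + 0.037k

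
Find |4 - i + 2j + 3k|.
√30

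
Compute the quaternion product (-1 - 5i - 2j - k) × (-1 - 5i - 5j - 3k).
-37 + 11i - 3j + 19k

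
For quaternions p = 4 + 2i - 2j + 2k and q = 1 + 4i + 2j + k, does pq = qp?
No: pq = -2 + 12i + 12j + 18k ≠ -2 + 24i - 6k = qp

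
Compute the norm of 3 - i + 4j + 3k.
√35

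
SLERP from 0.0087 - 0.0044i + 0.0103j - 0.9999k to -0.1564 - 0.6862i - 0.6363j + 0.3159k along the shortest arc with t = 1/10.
0.0288 + 0.0857i + 0.0932j - 0.9915k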